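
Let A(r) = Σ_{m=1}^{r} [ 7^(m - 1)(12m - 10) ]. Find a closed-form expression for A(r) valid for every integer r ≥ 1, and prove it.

We claim A(r) = 2·7^r(r - 1) + 2 for all r ≥ 1.
When r = 1: A(1) = 2, and the closed form gives 2. They agree.
For the inductive step, assume it holds for an arbitrary m ≥ 1, so A(m) = 2·7^m(m - 1) + 2.
Then A(m+1) = A(m) + (7^m(12m + 2)) = (2·7^m(m - 1) + 2) + (7^m(12m + 2)).
Simplifying, A(m+1) = 14·7^m·m + 2 = 2·7^(m+1)((m+1) - 1) + 2,
which is the closed form with r = m+1.
By induction, the statement is established for all r ≥ 1.

A(r) = 2·7^r(r - 1) + 2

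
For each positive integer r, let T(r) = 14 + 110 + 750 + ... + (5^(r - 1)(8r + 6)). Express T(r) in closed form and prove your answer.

We claim T(r) = 5^r(2r + 1) - 1 for all r ≥ 1.
For the base case r = 1: T(1) = 14, and the closed form gives 14. They agree.
For the inductive step, assume it holds for an arbitrary m ≥ 1, so T(m) = 5^m(2m + 1) - 1.
Then T(m+1) = T(m) + (5^m(8m + 14)) = (5^m(2m + 1) - 1) + (5^m(8m + 14)).
Simplifying, T(m+1) = 10·5^m·m + 15·5^m - 1 = 5^(m+1)(2(m+1) + 1) - 1,
which is the closed form with r = m+1.
This completes the induction.

T(r) = 5^r(2r + 1) - 1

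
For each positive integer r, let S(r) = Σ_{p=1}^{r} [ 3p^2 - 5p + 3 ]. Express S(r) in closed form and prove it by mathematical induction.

We claim S(r) = r(r^2 - r + 1) for all r ≥ 1.
Base step (r = 1): S(1) = 1, and the closed form gives 1. They agree.
Inductive step: assume the claim holds for r = p, so S(p) = p(p^2 - p + 1).
Then S(p+1) = S(p) + (3p^2 + p + 1) = (p(p^2 - p + 1)) + (3p^2 + p + 1).
Simplifying, S(p+1) = (p + 1)(p^2 + p + 1) = (p+1)((p+1)^2 - (p+1) + 1),
which is the closed form with r = p+1.
By the principle of mathematical induction, the result holds for all r ≥ 1.

S(r) = r(r^2 - r + 1)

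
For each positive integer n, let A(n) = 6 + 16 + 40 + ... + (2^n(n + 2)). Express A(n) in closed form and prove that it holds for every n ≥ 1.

A(n) = 2·2^n(n + 1) - 2

We claim A(n) = 2·2^n(n + 1) - 2 for all n ≥ 1.
Base case (n = 1): A(1) = 6, and the closed form gives 6. They agree.
Suppose the result is true for n = r, so A(r) = 2·2^r(r + 1) - 2.
Then A(r+1) = A(r) + (2^(r + 1)(r + 3)) = (2·2^r(r + 1) - 2) + (2^(r + 1)(r + 3)).
Simplifying, A(r+1) = 4·2^r·r + 8·2^r - 2 = 2·2^(r+1)((r+1) + 1) - 2,
which is the closed form with n = r+1.
This completes the induction.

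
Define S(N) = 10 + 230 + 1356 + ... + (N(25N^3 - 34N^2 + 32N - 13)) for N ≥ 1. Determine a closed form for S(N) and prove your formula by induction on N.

S(N) = N(N + 1)(5N^3 - N^2 + 3N - 2)

We claim S(N) = N(N + 1)(5N^3 - N^2 + 3N - 2) for all N ≥ 1.
Base step (N = 1): S(1) = 10, and the closed form gives 10. They agree.
Inductive step: assume the claim holds for N = k, so S(k) = k(5k^4 + 4k^3 + 2k^2 + k - 2).
Then S(k+1) = S(k) + (25k^4 + 66k^3 + 80k^2 + 49k + 10) = (k(5k^4 + 4k^3 + 2k^2 + k - 2)) + (25k^4 + 66k^3 + 80k^2 + 49k + 10).
Simplifying, S(k+1) = (k + 1)(k + 2)(5k^3 + 14k^2 + 16k + 5) = (k+1)((k+1) + 1)(5(k+1)^3 - (k+1)^2 + 3(k+1) - 2),
which is the closed form with N = k+1.
Hence, by induction on N, the claim holds for every N ≥ 1.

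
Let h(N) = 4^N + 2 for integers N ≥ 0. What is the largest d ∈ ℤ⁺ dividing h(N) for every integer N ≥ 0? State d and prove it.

d = 3

Computing the first values: h(0) = 3 and h(1) = 6; gcd(3, 6) = 3, so d ≤ 3.
We prove 3 | 4^N + 2 for all N ≥ 0 by induction on N.
Base step (N = 0): h(0) = 3 = 3·(1), so 3 | h(0).
Suppose the result is true for N = j, i.e. 3 | h(j). Then
h(j+1) = 4^(j+1) + 2 = 4·(4^j + 2) - 6 = 4·h(j) - 6. The first term is divisible by 3 by the inductive hypothesis, and -6 is divisible by 3. Hence 3 | h(j+1).
Hence, by induction on N, the claim holds for every N ≥ 0.
Therefore the largest such d is 3.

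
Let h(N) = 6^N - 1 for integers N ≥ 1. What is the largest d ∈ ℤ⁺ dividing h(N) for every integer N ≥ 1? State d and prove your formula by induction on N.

d = 5

Computing the first values: h(1) = 5 and h(2) = 35; gcd(5, 35) = 5, so d ≤ 5.
We prove 5 | 6^N - 1 for all N ≥ 1 by induction on N.
When N = 1: h(1) = 5 = 5·(1), so 5 | h(1).
Inductive step: assume the claim holds for N = j, i.e. 5 | h(j). Then
6^{j+1} − 1^{j+1} = 6·6^j − 1·1^j = 6·(6^j − 1^j) + (5)·1^j. The first term is divisible by 5 by the inductive hypothesis, and the second term (5)·1^j is divisible by 5 since 5 | 5. Hence 5 | h(j+1).
This completes the induction.
Therefore the largest such d is 5.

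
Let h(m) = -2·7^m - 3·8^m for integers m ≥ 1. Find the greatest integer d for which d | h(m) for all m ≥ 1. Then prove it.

Computing the first values: h(1) = -38 and h(2) = -290; gcd(-38, -290) = 2, so d ≤ 2.
We prove 2 | -2·7^m - 3·8^m for all m ≥ 1 by induction on m.
Base step (m = 1): h(1) = -38 = 2·(-19), so 2 | h(1).
Inductive step: assume the claim holds for m = j, i.e. 2 | h(j). Then
h(j+1) − 8·h(j) = (-2·7^(j+1) - 3·8^(j+1)) − 8·(-2·7^j - 3·8^j) = (-2)·7^j·(7 − 8) = (2)·7^j. Since 2 | h(j) by the inductive hypothesis, 2 | 8·h(j); and 2 | 2 since 2 = 2·1. Therefore 2 | h(j+1).
By the principle of mathematical induction, the result holds for all m ≥ 1.
Therefore the largest such d is 2.

d = 2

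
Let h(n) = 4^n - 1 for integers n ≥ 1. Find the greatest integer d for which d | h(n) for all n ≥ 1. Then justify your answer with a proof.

d = 3

Computing the first values: h(1) = 3 and h(2) = 15; gcd(3, 15) = 3, so d ≤ 3.
We prove 3 | 4^n - 1 for all n ≥ 1 by induction on n.
When n = 1: h(1) = 3 = 3·(1), so 3 | h(1).
Inductive step: suppose the statement holds for some k ≥ 1, i.e. 3 | h(k). Then
4^{k+1} − 1^{k+1} = 4·4^k − 1·1^k = 4·(4^k − 1^k) + (3)·1^k. The first term is divisible by 3 by the inductive hypothesis, and the second term (3)·1^k is divisible by 3 since 3 | 3. Hence 3 | h(k+1).
By the principle of mathematical induction, the result holds for all n ≥ 1.
Therefore the largest such d is 3.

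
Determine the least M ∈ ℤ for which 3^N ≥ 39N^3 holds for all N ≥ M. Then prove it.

M = 10

At N = 9: 19683 < 28431, so the inequality fails and M ≥ 10. We prove 3^N ≥ 39N^3 for all N ≥ 10.
Base case (N = 10): 3^N = 59049 and 39N^3 = 39000, so 59049 ≥ 39000.
Inductive step: suppose the statement holds for some m ≥ 10, so 3^m ≥ 39m^3.
Then 3^(m + 1) = 3·(3^m) ≥ 3·(39m^3).
Also, for m ≥ 10 we have 3·(39m^3) ≥ 39(m+1)^3, since 3 ≥ (1 + 1/m)^3 for all m ≥ 10.
Combining, 3^(m + 1) ≥ 39(m+1)^3.
Hence, by induction on N, the claim holds for every N ≥ 10.
Hence the smallest such M is 10.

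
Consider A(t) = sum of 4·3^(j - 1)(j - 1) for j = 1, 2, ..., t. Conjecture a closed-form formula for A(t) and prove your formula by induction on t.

A(t) = 3^t(2t - 3) + 3

We claim A(t) = 3^t(2t - 3) + 3 for all t ≥ 1.
When t = 1: A(1) = 0, and the closed form gives 0. They agree.
Inductive step: assume the claim holds for t = j, so A(j) = 3^j(2j - 3) + 3.
Then A(j+1) = A(j) + (4·3^j·j) = (3^j(2j - 3) + 3) + (4·3^j·j).
Simplifying, A(j+1) = 6·3^j·j - 3·3^j + 3 = 3^(j+1)(2(j+1) - 3) + 3,
which is the closed form with t = j+1.
By induction, the statement is established for all t ≥ 1.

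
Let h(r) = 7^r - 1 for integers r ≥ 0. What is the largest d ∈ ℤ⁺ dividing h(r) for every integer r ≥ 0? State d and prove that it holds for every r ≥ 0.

d = 6

Computing the first values: h(0) = 0 and h(1) = 6; gcd(0, 6) = 6, so d ≤ 6.
We prove 6 | 7^r - 1 for all r ≥ 0 by induction on r.
Base step (r = 0): h(0) = 0 = 6·(0), so 6 | h(0).
Inductive step: assume the claim holds for r = p, i.e. 6 | h(p). Then
h(p+1) = 7^(p+1) - 1 = 7·(7^p - 1) + 6 = 7·h(p) + 6. The first term is divisible by 6 by the inductive hypothesis, and 6 is divisible by 6. Hence 6 | h(p+1).
This completes the induction.
Therefore the largest such d is 6.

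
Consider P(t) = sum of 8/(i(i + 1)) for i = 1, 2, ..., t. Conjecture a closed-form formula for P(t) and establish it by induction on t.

P(t) = 8t/(t + 1)

We claim P(t) = 8t/(t + 1) for all t ≥ 1.
Base step (t = 1): P(1) = 4, and the closed form gives 4. They agree.
Inductive step: suppose the statement holds for some i ≥ 1, so P(i) = 8i/(i + 1).
Then P(i+1) = P(i) + (8/((i + 1)(i + 2))) = (8i/(i + 1)) + (8/((i + 1)(i + 2))).
Simplifying, P(i+1) = 8(i + 1)/(i + 2) = 8(i+1)/((i+1) + 1),
which is the closed form with t = i+1.
By induction, the statement is established for all t ≥ 1.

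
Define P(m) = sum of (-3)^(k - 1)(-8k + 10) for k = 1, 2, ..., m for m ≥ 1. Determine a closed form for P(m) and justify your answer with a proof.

P(m) = 2(-3)^m(m - 1) + 2

We claim P(m) = 2(-3)^m(m - 1) + 2 for all m ≥ 1.
For the base case m = 1: P(1) = 2, and the closed form gives 2. They agree.
Suppose the result is true for m = k, so P(k) = 2(-3)^k(k - 1) + 2.
Then P(k+1) = P(k) + ((-3)^k(-8k + 2)) = (2(-3)^k(k - 1) + 2) + ((-3)^k(-8k + 2)).
Simplifying, P(k+1) = -6(-3)^k·k + 2 = 2(-3)^(k+1)((k+1) - 1) + 2,
which is the closed form with m = k+1.
By induction, the statement is established for all m ≥ 1.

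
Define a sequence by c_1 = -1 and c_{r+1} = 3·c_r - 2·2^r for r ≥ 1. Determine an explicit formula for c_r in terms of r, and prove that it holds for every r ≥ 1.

Computing the first terms: c_1 = -1, c_2 = -7, c_3 = -29. This suggests c_r = 2^(r + 1) - 5·3^(r - 1).
Base step (r = 1): the formula gives -1 = -1 = c_1.
Suppose the result is true for r = k, so c_k = 2^(k + 1) - 5·3^(k - 1).
Then c_{k+1} = 3·c_k - 2·2^k = 3·(2^(k + 1) - 5·3^(k - 1)) - 2·2^k = 2^(k + 2) - 5·3^k = 2^((k+1) + 1) - 5·3^((k+1) - 1),
which is the claimed formula at r = k+1.
This completes the induction.

c_r = 2^(r + 1) - 5·3^(r - 1)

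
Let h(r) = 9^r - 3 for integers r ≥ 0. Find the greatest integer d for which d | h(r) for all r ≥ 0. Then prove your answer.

d = 2

Computing the first values: h(0) = -2 and h(1) = 6; gcd(-2, 6) = 2, so d ≤ 2.
We prove 2 | 9^r - 3 for all r ≥ 0 by induction on r.
For the base case r = 0: h(0) = -2 = 2·(-1), so 2 | h(0).
For the inductive step, assume it holds for an arbitrary m ≥ 0, i.e. 2 | h(m). Then
h(m+1) = 9^(m+1) - 3 = 9·(9^m - 3) + 24 = 9·h(m) + 24. The first term is divisible by 2 by the inductive hypothesis, and 24 is divisible by 2. Hence 2 | h(m+1).
By the principle of mathematical induction, the result holds for all r ≥ 0.
Therefore the largest such d is 2.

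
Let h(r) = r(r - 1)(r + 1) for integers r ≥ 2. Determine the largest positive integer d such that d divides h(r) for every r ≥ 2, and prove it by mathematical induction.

d = 6

Computing the first values: h(2) = 6 and h(3) = 24; gcd(6, 24) = 6, so d ≤ 6.
We prove 6 | r(r - 1)(r + 1) for all r ≥ 2 by induction on r.
Base step (r = 2): h(2) = 6 = 6·(1), so 6 | h(2).
Suppose the result is true for r = j, i.e. 6 | h(j). Then
h(j+1) − h(j) = j·(j+1)·(j+2) − (j-1)·j·(j+1) = j·(j+1)·[(j+2) − (j-1)] = 3·j·(j+1). The product of 2 consecutive integers is divisible by (2)! = 2, so h(j+1) − h(j) is divisible by 3·2 = 6. By the inductive hypothesis 6 | h(j), hence 6 | h(j+1).
Hence, by induction on r, the claim holds for every r ≥ 2.
Therefore the largest such d is 6.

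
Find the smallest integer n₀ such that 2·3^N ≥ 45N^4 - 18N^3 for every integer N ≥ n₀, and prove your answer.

At N = 11: 354294 < 634887, so the inequality fails and n₀ ≥ 12. We prove 2·3^N ≥ 45N^4 - 18N^3 for all N ≥ 12.
When N = 12: 2·3^N = 1062882 and 45N^4 - 18N^3 = 902016, so 1062882 ≥ 902016.
Inductive step: assume the claim holds for N = j, so 2·3^j ≥ 45j^4 - 18j^3.
Then 2·3^(j + 1) = 3·(2·3^j) ≥ 3·(45j^4 - 18j^3).
Also, for j ≥ 12 we have 3·(45j^4 - 18j^3) ≥ 45(j+1)^4 - 18(j+1)^3, since 3·(45j^4 - 18j^3) − (45(j+1)^4 - 18(j+1)^3) = 90j^4 - 216j^3 - 216j^2 - 126j - 27, which is nonnegative for all j ≥ 12.
Combining, 2·3^(j + 1) ≥ 45(j+1)^4 - 18(j+1)^3.
By the principle of mathematical induction, the result holds for all N ≥ 12.
Hence the smallest such n₀ is 12.

n₀ = 12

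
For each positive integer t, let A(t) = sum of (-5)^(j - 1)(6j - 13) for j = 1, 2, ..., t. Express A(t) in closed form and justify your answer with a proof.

A(t) = (-5)^t(-t + 2) - 2

We claim A(t) = (-5)^t(-t + 2) - 2 for all t ≥ 1.
For the base case t = 1: A(1) = -7, and the closed form gives -7. They agree.
For the inductive step, assume it holds for an arbitrary j ≥ 1, so A(j) = (-5)^j(-j + 2) - 2.
Then A(j+1) = A(j) + ((-5)^j(6j - 7)) = ((-5)^j(-j + 2) - 2) + ((-5)^j(6j - 7)).
Simplifying, A(j+1) = -(-5)^(j + 1)j + (-5)^(j + 1) - 2 = (-5)^(j+1)(-(j+1) + 2) - 2,
which is the closed form with t = j+1.
By the principle of mathematical induction, the result holds for all t ≥ 1.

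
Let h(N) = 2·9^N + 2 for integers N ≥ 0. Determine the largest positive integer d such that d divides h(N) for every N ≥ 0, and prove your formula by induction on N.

d = 4

Computing the first values: h(0) = 4 and h(1) = 20; gcd(4, 20) = 4, so d ≤ 4.
We prove 4 | 2·9^N + 2 for all N ≥ 0 by induction on N.
Base case (N = 0): h(0) = 4 = 4·(1), so 4 | h(0).
Inductive step: assume the claim holds for N = i, i.e. 4 | h(i). Then
h(i+1) = 2·9^(i+1) + 2 = 9·(2·9^i + 2) - 16 = 9·h(i) - 16. The first term is divisible by 4 by the inductive hypothesis, and -16 is divisible by 4. Hence 4 | h(i+1).
By induction, the statement is established for all N ≥ 0.
Therefore the largest such d is 4.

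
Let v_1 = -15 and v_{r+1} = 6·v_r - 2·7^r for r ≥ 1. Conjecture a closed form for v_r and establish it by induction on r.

Computing the first terms: v_1 = -15, v_2 = -104, v_3 = -722. This suggests v_r = -6^(r - 1) - 2·7^r.
When r = 1: the formula gives -15 = -15 = v_1.
Suppose the result is true for r = m, so v_m = -6^(m - 1) - 2·7^m.
Then v_{m+1} = 6·v_m - 2·7^m = 6·(-6^(m - 1) - 2·7^m) - 2·7^m = -6^m - 2·7^(m + 1) = -6^((m+1) - 1) - 2·7^(m+1),
which is the claimed formula at r = m+1.
By the principle of mathematical induction, the result holds for all r ≥ 1.

v_r = -6^(r - 1) - 2·7^r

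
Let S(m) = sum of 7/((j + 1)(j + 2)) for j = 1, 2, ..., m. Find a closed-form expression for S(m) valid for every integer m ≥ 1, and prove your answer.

We claim S(m) = 7m/(2(m + 2)) for all m ≥ 1.
When m = 1: S(1) = 7/6, and the closed form gives 7/6. They agree.
Inductive step: suppose the statement holds for some j ≥ 1, so S(j) = 7j/(2(j + 2)).
Then S(j+1) = S(j) + (7/((j + 2)(j + 3))) = (7j/(2(j + 2))) + (7/((j + 2)(j + 3))).
Simplifying, S(j+1) = 7(j + 1)/(2(j + 3)) = 7(j+1)/(2((j+1) + 2)),
which is the closed form with m = j+1.
Hence, by induction on m, the claim holds for every m ≥ 1.

S(m) = 7m/(2(m + 2))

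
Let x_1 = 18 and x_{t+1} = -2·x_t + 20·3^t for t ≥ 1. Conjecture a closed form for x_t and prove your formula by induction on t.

Computing the first terms: x_1 = 18, x_2 = 24, x_3 = 132. This suggests x_t = -3(-2)^t + 4·3^t.
Base case (t = 1): the formula gives 18 = 18 = x_1.
For the inductive step, assume it holds for an arbitrary i ≥ 1, so x_i = -3(-2)^i + 4·3^i.
Then x_{i+1} = -2·x_i + 20·3^i = -2·(-3(-2)^i + 4·3^i) + 20·3^i = -3(-2)^(i + 1) + 4·3^(i + 1),
which is the claimed formula at t = i+1.
This completes the induction.

x_t = -3(-2)^t + 4·3^t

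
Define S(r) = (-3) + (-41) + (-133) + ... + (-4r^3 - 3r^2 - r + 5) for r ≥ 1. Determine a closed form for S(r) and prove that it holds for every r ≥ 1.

We claim S(r) = -r(r^3 + 3r^2 + 3r - 4) for all r ≥ 1.
When r = 1: S(1) = -3, and the closed form gives -3. They agree.
Suppose the result is true for r = k, so S(k) = k(-k^3 - 3k^2 - 3k + 4).
Then S(k+1) = S(k) + (-k - 4(k + 1)^3 - 3(k + 1)^2 + 4) = (k(-k^3 - 3k^2 - 3k + 4)) + (-k - 4(k + 1)^3 - 3(k + 1)^2 + 4).
Simplifying, S(k+1) = -(k + 1)(k^3 + 6k^2 + 12k + 3) = -(k+1)((k+1)^3 + 3(k+1)^2 + 3(k+1) - 4),
which is the closed form with r = k+1.
By induction, the statement is established for all r ≥ 1.

S(r) = -r(r^3 + 3r^2 + 3r - 4)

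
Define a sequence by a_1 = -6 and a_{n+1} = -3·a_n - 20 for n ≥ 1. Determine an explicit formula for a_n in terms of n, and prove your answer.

Computing the first terms: a_1 = -6, a_2 = -2, a_3 = -14. This suggests a_n = -(-3)^(n - 1) - 5.
When n = 1: the formula gives -6 = -6 = a_1.
Inductive step: assume the claim holds for n = j, so a_j = -(-3)^(j - 1) - 5.
Then a_{j+1} = -3·a_j - 20 = -3·(-(-3)^(j - 1) - 5) - 20 = -(-3)^j - 5 = -(-3)^((j+1) - 1) - 5,
which is the claimed formula at n = j+1.
This completes the induction.

a_n = -(-3)^(n - 1) - 5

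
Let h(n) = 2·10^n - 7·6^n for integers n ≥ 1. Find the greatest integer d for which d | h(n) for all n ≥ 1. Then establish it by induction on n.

Computing the first values: h(1) = -22 and h(2) = -52; gcd(-22, -52) = 2, so d ≤ 2.
We prove 2 | 2·10^n - 7·6^n for all n ≥ 1 by induction on n.
Base step (n = 1): h(1) = -22 = 2·(-11), so 2 | h(1).
Inductive step: suppose the statement holds for some m ≥ 1, i.e. 2 | h(m). Then
h(m+1) − 10·h(m) = (2·10^(m+1) - 7·6^(m+1)) − 10·(2·10^m - 7·6^m) = (-7)·6^m·(6 − 10) = (28)·6^m. Since 2 | h(m) by the inductive hypothesis, 2 | 10·h(m); and 2 | 28 since 28 = 2·14. Therefore 2 | h(m+1).
By induction, the statement is established for all n ≥ 1.
Therefore the largest such d is 2.

d = 2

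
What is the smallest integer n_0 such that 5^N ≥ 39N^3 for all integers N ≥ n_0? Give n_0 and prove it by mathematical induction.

n_0 = 6

At N = 5: 3125 < 4875, so the inequality fails and n_0 ≥ 6. We prove 5^N ≥ 39N^3 for all N ≥ 6.
For the base case N = 6: 5^N = 15625 and 39N^3 = 8424, so 15625 ≥ 8424.
Inductive step: suppose the statement holds for some j ≥ 6, so 5^j ≥ 39j^3.
Then 5^(j + 1) = 5·(5^j) ≥ 5·(39j^3).
Also, for j ≥ 6 we have 5·(39j^3) ≥ 39(j+1)^3, since 5 ≥ (1 + 1/j)^3 for all j ≥ 6.
Combining, 5^(j + 1) ≥ 39(j+1)^3.
Hence, by induction on N, the claim holds for every N ≥ 6.
Hence the smallest such n_0 is 6.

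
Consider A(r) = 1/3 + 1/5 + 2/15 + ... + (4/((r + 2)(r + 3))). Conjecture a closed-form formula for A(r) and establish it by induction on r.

A(r) = 4r/(3(r + 3))

We claim A(r) = 4r/(3(r + 3)) for all r ≥ 1.
For the base case r = 1: A(1) = 1/3, and the closed form gives 1/3. They agree.
For the inductive step, assume it holds for an arbitrary p ≥ 1, so A(p) = 4p/(3(p + 3)).
Then A(p+1) = A(p) + (4/((p + 3)(p + 4))) = (4p/(3(p + 3))) + (4/((p + 3)(p + 4))).
Simplifying, A(p+1) = 4(p + 1)/(3(p + 4)) = 4(p+1)/(3((p+1) + 3)),
which is the closed form with r = p+1.
This completes the induction.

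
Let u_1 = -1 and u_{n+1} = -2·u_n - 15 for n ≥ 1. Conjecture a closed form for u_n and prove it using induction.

u_n = (-2)^(n + 1) - 5

Computing the first terms: u_1 = -1, u_2 = -13, u_3 = 11. This suggests u_n = (-2)^(n + 1) - 5.
For the base case n = 1: the formula gives -1 = -1 = u_1.
Suppose the result is true for n = j, so u_j = (-2)^(j + 1) - 5.
Then u_{j+1} = -2·u_j - 15 = -2·((-2)^(j + 1) - 5) - 15 = (-2)^(j + 2) - 5 = (-2)^((j+1) + 1) - 5,
which is the claimed formula at n = j+1.
By the principle of mathematical induction, the result holds for all n ≥ 1.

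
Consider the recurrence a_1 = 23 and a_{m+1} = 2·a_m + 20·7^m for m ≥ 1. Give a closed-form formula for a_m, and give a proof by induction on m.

Computing the first terms: a_1 = 23, a_2 = 186, a_3 = 1352. This suggests a_m = -5·2^(m - 1) + 4·7^m.
For the base case m = 1: the formula gives 23 = 23 = a_1.
For the inductive step, assume it holds for an arbitrary k ≥ 1, so a_k = -5·2^(k - 1) + 4·7^k.
Then a_{k+1} = 2·a_k + 20·7^k = 2·(-5·2^(k - 1) + 4·7^k) + 20·7^k = -5·2^k + 4·7^(k + 1) = -5·2^((k+1) - 1) + 4·7^(k+1),
which is the claimed formula at m = k+1.
By the principle of mathematical induction, the result holds for all m ≥ 1.

a_m = -5·2^(m - 1) + 4·7^m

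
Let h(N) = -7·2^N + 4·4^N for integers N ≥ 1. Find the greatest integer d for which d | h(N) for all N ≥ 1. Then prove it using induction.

Computing the first values: h(1) = 2 and h(2) = 36; gcd(2, 36) = 2, so d ≤ 2.
We prove 2 | -7·2^N + 4·4^N for all N ≥ 1 by induction on N.
Base case (N = 1): h(1) = 2 = 2·(1), so 2 | h(1).
For the inductive step, assume it holds for an arbitrary m ≥ 1, i.e. 2 | h(m). Then
h(m+1) − 4·h(m) = (-7·2^(m+1) + 4·4^(m+1)) − 4·(-7·2^m + 4·4^m) = (-7)·2^m·(2 − 4) = (14)·2^m. Since 2 | h(m) by the inductive hypothesis, 2 | 4·h(m); and 2 | 14 since 14 = 2·7. Therefore 2 | h(m+1).
Hence, by induction on N, the claim holds for every N ≥ 1.
Therefore the largest such d is 2.

d = 2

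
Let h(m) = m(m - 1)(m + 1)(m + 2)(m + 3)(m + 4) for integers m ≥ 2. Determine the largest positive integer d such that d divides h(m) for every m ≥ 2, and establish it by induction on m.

Computing the first values: h(2) = 720 and h(3) = 5040; gcd(720, 5040) = 720, so d ≤ 720.
We prove 720 | m(m - 1)(m + 1)(m + 2)(m + 3)(m + 4) for all m ≥ 2 by induction on m.
Base case (m = 2): h(2) = 720 = 720·(1), so 720 | h(2).
Inductive step: assume the claim holds for m = k, i.e. 720 | h(k). Then
h(k+1) − h(k) = k·(k+1)·(k+2)·(k+3)·(k+4)·(k+5) − (k-1)·k·(k+1)·(k+2)·(k+3)·(k+4) = k·(k+1)·(k+2)·(k+3)·(k+4)·[(k+5) − (k-1)] = 6·k·(k+1)·(k+2)·(k+3)·(k+4). The product of 5 consecutive integers is divisible by (5)! = 120, so h(k+1) − h(k) is divisible by 6·120 = 720. By the inductive hypothesis 720 | h(k), hence 720 | h(k+1).
By the principle of mathematical induction, the result holds for all m ≥ 2.
Therefore the largest such d is 720.

d = 720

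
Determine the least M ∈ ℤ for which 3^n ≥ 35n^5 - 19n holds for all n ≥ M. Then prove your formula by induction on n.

M = 16

At n = 15: 14348907 < 26577840, so the inequality fails and M ≥ 16. We prove 3^n ≥ 35n^5 - 19n for all n ≥ 16.
When n = 16: 3^n = 43046721 and 35n^5 - 19n = 36699856, so 43046721 ≥ 36699856.
Inductive step: suppose the statement holds for some m ≥ 16, so 3^m ≥ 35m^5 - 19m.
Then 3^(m + 1) = 3·(3^m) ≥ 3·(35m^5 - 19m).
Also, for m ≥ 16 we have 3·(35m^5 - 19m) ≥ 35(m+1)^5 - 19(m+1), since 3·(35m^5 - 19m) − (35(m+1)^5 - 19(m+1)) = 70m^5 - 175m^4 - 350m^3 - 350m^2 - 213m - 16, which is nonnegative for all m ≥ 16.
Combining, 3^(m + 1) ≥ 35(m+1)^5 - 19(m+1).
By the principle of mathematical induction, the result holds for all n ≥ 16.
Hence the smallest such M is 16.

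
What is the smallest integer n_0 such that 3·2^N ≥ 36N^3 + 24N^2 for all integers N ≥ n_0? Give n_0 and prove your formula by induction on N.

At N = 15: 98304 < 126900, so the inequality fails and n_0 ≥ 16. We prove 3·2^N ≥ 36N^3 + 24N^2 for all N ≥ 16.
Base case (N = 16): 3·2^N = 196608 and 36N^3 + 24N^2 = 153600, so 196608 ≥ 153600.
For the inductive step, assume it holds for an arbitrary i ≥ 16, so 3·2^i ≥ 36i^3 + 24i^2.
Then 3·2^(i + 1) = 2·(3·2^i) ≥ 2·(36i^3 + 24i^2).
Also, for i ≥ 16 we have 2·(36i^3 + 24i^2) ≥ 36(i+1)^3 + 24(i+1)^2, since 2·(36i^3 + 24i^2) − (36(i+1)^3 + 24(i+1)^2) = 36i^3 - 84i^2 - 156i - 60, which is nonnegative for all i ≥ 16.
Combining, 3·2^(i + 1) ≥ 36(i+1)^3 + 24(i+1)^2.
This completes the induction.
Hence the smallest such n_0 is 16.

n_0 = 16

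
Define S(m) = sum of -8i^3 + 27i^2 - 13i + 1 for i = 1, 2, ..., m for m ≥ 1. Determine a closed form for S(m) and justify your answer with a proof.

S(m) = -m(2m^3 - 5m^2 - 5m + 1)

We claim S(m) = -m(2m^3 - 5m^2 - 5m + 1) for all m ≥ 1.
For the base case m = 1: S(1) = 7, and the closed form gives 7. They agree.
Inductive step: assume the claim holds for m = i, so S(i) = i(-2i^3 + 5i^2 + 5i - 1).
Then S(i+1) = S(i) + (-8i^3 + 3i^2 + 17i + 7) = (i(-2i^3 + 5i^2 + 5i - 1)) + (-8i^3 + 3i^2 + 17i + 7).
Simplifying, S(i+1) = -(i + 1)(2i^3 + i^2 - 9i - 7) = -(i+1)(2(i+1)^3 - 5(i+1)^2 - 5(i+1) + 1),
which is the closed form with m = i+1.
By induction, the statement is established for all m ≥ 1.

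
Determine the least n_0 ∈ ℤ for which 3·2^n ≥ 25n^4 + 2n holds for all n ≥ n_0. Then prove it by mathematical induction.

n_0 = 21

At n = 20: 3145728 < 4000040, so the inequality fails and n_0 ≥ 21. We prove 3·2^n ≥ 25n^4 + 2n for all n ≥ 21.
For the base case n = 21: 3·2^n = 6291456 and 25n^4 + 2n = 4862067, so 6291456 ≥ 4862067.
For the inductive step, assume it holds for an arbitrary p ≥ 21, so 3·2^p ≥ 25p^4 + 2p.
Then 3·2^(p + 1) = 2·(3·2^p) ≥ 2·(25p^4 + 2p).
Also, for p ≥ 21 we have 2·(25p^4 + 2p) ≥ 25(p+1)^4 + 2(p+1), since 2·(25p^4 + 2p) − (25(p+1)^4 + 2(p+1)) = 25p^4 - 100p^3 - 150p^2 - 98p - 27, which is nonnegative for all p ≥ 21.
Combining, 3·2^(p + 1) ≥ 25(p+1)^4 + 2(p+1).
Hence, by induction on n, the claim holds for every n ≥ 21.
Hence the smallest such n_0 is 21.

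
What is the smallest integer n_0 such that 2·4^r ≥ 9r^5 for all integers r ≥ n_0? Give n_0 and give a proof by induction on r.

At r = 9: 524288 < 531441, so the inequality fails and n_0 ≥ 10. We prove 2·4^r ≥ 9r^5 for all r ≥ 10.
For the base case r = 10: 2·4^r = 2097152 and 9r^5 = 900000, so 2097152 ≥ 900000.
Inductive step: assume the claim holds for r = k, so 2·4^k ≥ 9k^5.
Then 2·4^(k + 1) = 4·(2·4^k) ≥ 4·(9k^5).
Also, for k ≥ 10 we have 4·(9k^5) ≥ 9(k+1)^5, since 4 ≥ (1 + 1/k)^5 for all k ≥ 10.
Combining, 2·4^(k + 1) ≥ 9(k+1)^5.
By induction, the statement is established for all r ≥ 10.
Hence the smallest such n_0 is 10.

n_0 = 10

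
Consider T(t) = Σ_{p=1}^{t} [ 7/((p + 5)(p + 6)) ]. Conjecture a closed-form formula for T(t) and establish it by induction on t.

T(t) = 7t/(6(t + 6))

We claim T(t) = 7t/(6(t + 6)) for all t ≥ 1.
Base step (t = 1): T(1) = 1/6, and the closed form gives 1/6. They agree.
Inductive step: assume the claim holds for t = p, so T(p) = 7p/(6(p + 6)).
Then T(p+1) = T(p) + (7/((p + 6)(p + 7))) = (7p/(6(p + 6))) + (7/((p + 6)(p + 7))).
Simplifying, T(p+1) = 7(p + 1)/(6(p + 7)) = 7(p+1)/(6((p+1) + 6)),
which is the closed form with t = p+1.
By the principle of mathematical induction, the result holds for all t ≥ 1.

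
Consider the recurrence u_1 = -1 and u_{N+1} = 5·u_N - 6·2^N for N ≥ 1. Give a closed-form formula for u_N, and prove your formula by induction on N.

u_N = 2^(N + 1) - 5^N

Computing the first terms: u_1 = -1, u_2 = -17, u_3 = -109. This suggests u_N = 2^(N + 1) - 5^N.
Base case (N = 1): the formula gives -1 = -1 = u_1.
For the inductive step, assume it holds for an arbitrary j ≥ 1, so u_j = 2^(j + 1) - 5^j.
Then u_{j+1} = 5·u_j - 6·2^j = 5·(2^(j + 1) - 5^j) - 6·2^j = 2^(j + 2) - 5^(j + 1) = 2^((j+1) + 1) - 5^(j+1),
which is the claimed formula at N = j+1.
By induction, the statement is established for all N ≥ 1.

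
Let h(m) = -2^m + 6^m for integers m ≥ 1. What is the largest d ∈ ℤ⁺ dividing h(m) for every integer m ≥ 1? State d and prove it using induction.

Computing the first values: h(1) = 4 and h(2) = 32; gcd(4, 32) = 4, so d ≤ 4.
We prove 4 | -2^m + 6^m for all m ≥ 1 by induction on m.
When m = 1: h(1) = 4 = 4·(1), so 4 | h(1).
Suppose the result is true for m = p, i.e. 4 | h(p). Then
6^{p+1} − 2^{p+1} = 6·6^p − 2·2^p = 6·(6^p − 2^p) + (4)·2^p. The first term is divisible by 4 by the inductive hypothesis, and the second term (4)·2^p is divisible by 4 since 4 | 4. Hence 4 | h(p+1).
By the principle of mathematical induction, the result holds for all m ≥ 1.
Therefore the largest such d is 4.

d = 4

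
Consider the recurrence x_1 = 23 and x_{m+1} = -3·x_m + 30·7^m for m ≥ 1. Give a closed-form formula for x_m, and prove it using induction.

Computing the first terms: x_1 = 23, x_2 = 141, x_3 = 1047. This suggests x_m = 2(-3)^(m - 1) + 3·7^m.
When m = 1: the formula gives 23 = 23 = x_1.
Inductive step: suppose the statement holds for some j ≥ 1, so x_j = 2(-3)^(j - 1) + 3·7^j.
Then x_{j+1} = -3·x_j + 30·7^j = -3·(2(-3)^(j - 1) + 3·7^j) + 30·7^j = 2(-3)^j + 3·7^(j + 1) = 2(-3)^((j+1) - 1) + 3·7^(j+1),
which is the claimed formula at m = j+1.
This completes the induction.

x_m = 2(-3)^(m - 1) + 3·7^m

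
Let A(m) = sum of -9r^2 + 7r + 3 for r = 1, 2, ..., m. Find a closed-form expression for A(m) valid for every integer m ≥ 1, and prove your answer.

A(m) = -m(3m^2 + m - 5)

We claim A(m) = -m(3m^2 + m - 5) for all m ≥ 1.
For the base case m = 1: A(1) = 1, and the closed form gives 1. They agree.
Suppose the result is true for m = r, so A(r) = r(-3r^2 - r + 5).
Then A(r+1) = A(r) + (-9r^2 - 11r + 1) = (r(-3r^2 - r + 5)) + (-9r^2 - 11r + 1).
Simplifying, A(r+1) = -(r + 1)(3r^2 + 7r - 1) = -(r+1)(3(r+1)^2 + (r+1) - 5),
which is the closed form with m = r+1.
By induction, the statement is established for all m ≥ 1.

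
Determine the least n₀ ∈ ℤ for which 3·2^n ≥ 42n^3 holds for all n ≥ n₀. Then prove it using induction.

At n = 15: 98304 < 141750, so the inequality fails and n₀ ≥ 16. We prove 3·2^n ≥ 42n^3 for all n ≥ 16.
For the base case n = 16: 3·2^n = 196608 and 42n^3 = 172032, so 196608 ≥ 172032.
Suppose the result is true for n = r, so 3·2^r ≥ 42r^3.
Then 3·2^(r + 1) = 2·(3·2^r) ≥ 2·(42r^3).
Also, for r ≥ 16 we have 2·(42r^3) ≥ 42(r+1)^3, since 2 ≥ (1 + 1/r)^3 for all r ≥ 16.
Combining, 3·2^(r + 1) ≥ 42(r+1)^3.
By the principle of mathematical induction, the result holds for all n ≥ 16.
Hence the smallest such n₀ is 16.

n₀ = 16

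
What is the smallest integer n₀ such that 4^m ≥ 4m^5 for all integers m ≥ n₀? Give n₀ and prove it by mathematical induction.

At m = 8: 65536 < 131072, so the inequality fails and n₀ ≥ 9. We prove 4^m ≥ 4m^5 for all m ≥ 9.
When m = 9: 4^m = 262144 and 4m^5 = 236196, so 262144 ≥ 236196.
For the inductive step, assume it holds for an arbitrary j ≥ 9, so 4^j ≥ 4j^5.
Then 4^(j + 1) = 4·(4^j) ≥ 4·(4j^5).
Also, for j ≥ 9 we have 4·(4j^5) ≥ 4(j+1)^5, since 4 ≥ (1 + 1/j)^5 for all j ≥ 9.
Combining, 4^(j + 1) ≥ 4(j+1)^5.
By the principle of mathematical induction, the result holds for all m ≥ 9.
Hence the smallest such n₀ is 9.

n₀ = 9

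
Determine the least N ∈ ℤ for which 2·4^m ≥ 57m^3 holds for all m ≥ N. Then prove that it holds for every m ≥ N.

N = 7

At m = 6: 8192 < 12312, so the inequality fails and N ≥ 7. We prove 2·4^m ≥ 57m^3 for all m ≥ 7.
When m = 7: 2·4^m = 32768 and 57m^3 = 19551, so 32768 ≥ 19551.
Inductive step: assume the claim holds for m = r, so 2·4^r ≥ 57r^3.
Then 2·4^(r + 1) = 4·(2·4^r) ≥ 4·(57r^3).
Also, for r ≥ 7 we have 4·(57r^3) ≥ 57(r+1)^3, since 4 ≥ (1 + 1/r)^3 for all r ≥ 7.
Combining, 2·4^(r + 1) ≥ 57(r+1)^3.
By the principle of mathematical induction, the result holds for all m ≥ 7.
Hence the smallest such N is 7.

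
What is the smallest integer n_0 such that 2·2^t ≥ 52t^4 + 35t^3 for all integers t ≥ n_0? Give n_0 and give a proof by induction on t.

At t = 22: 8388608 < 12553992, so the inequality fails and n_0 ≥ 23. We prove 2·2^t ≥ 52t^4 + 35t^3 for all t ≥ 23.
Base step (t = 23): 2·2^t = 16777216 and 52t^4 + 35t^3 = 14977577, so 16777216 ≥ 14977577.
Inductive step: suppose the statement holds for some m ≥ 23, so 2·2^m ≥ 52m^4 + 35m^3.
Then 2·2^(m + 1) = 2·(2·2^m) ≥ 2·(52m^4 + 35m^3).
Also, for m ≥ 23 we have 2·(52m^4 + 35m^3) ≥ 52(m+1)^4 + 35(m+1)^3, since 2·(52m^4 + 35m^3) − (52(m+1)^4 + 35(m+1)^3) = 52m^4 - 173m^3 - 417m^2 - 313m - 87, which is nonnegative for all m ≥ 23.
Combining, 2·2^(m + 1) ≥ 52(m+1)^4 + 35(m+1)^3.
By induction, the statement is established for all t ≥ 23.
Hence the smallest such n_0 is 23.

n_0 = 23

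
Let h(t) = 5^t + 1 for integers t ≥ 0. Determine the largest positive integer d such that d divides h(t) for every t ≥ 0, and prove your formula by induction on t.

Computing the first values: h(0) = 2 and h(1) = 6; gcd(2, 6) = 2, so d ≤ 2.
We prove 2 | 5^t + 1 for all t ≥ 0 by induction on t.
When t = 0: h(0) = 2 = 2·(1), so 2 | h(0).
Suppose the result is true for t = j, i.e. 2 | h(j). Then
h(j+1) = 5^(j+1) + 1 = 5·(5^j + 1) - 4 = 5·h(j) - 4. The first term is divisible by 2 by the inductive hypothesis, and -4 is divisible by 2. Hence 2 | h(j+1).
Hence, by induction on t, the claim holds for every t ≥ 0.
Therefore the largest such d is 2.

d = 2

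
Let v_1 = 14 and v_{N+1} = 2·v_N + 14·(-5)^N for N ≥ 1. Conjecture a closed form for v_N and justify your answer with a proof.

Computing the first terms: v_1 = 14, v_2 = -42, v_3 = 266. This suggests v_N = -2(-5)^N + 2^(N + 1).
Base case (N = 1): the formula gives 14 = 14 = v_1.
For the inductive step, assume it holds for an arbitrary m ≥ 1, so v_m = -2(-5)^m + 2^(m + 1).
Then v_{m+1} = 2·v_m + 14·(-5)^m = 2·(-2(-5)^m + 2^(m + 1)) + 14·(-5)^m = -2(-5)^(m + 1) + 2^(m + 2) = -2(-5)^(m+1) + 2^((m+1) + 1),
which is the claimed formula at N = m+1.
By the principle of mathematical induction, the result holds for all N ≥ 1.

v_N = -2(-5)^N + 2^(N + 1)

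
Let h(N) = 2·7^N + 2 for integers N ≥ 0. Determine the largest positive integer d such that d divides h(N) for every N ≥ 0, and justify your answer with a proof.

d = 4

Computing the first values: h(0) = 4 and h(1) = 16; gcd(4, 16) = 4, so d ≤ 4.
We prove 4 | 2·7^N + 2 for all N ≥ 0 by induction on N.
Base step (N = 0): h(0) = 4 = 4·(1), so 4 | h(0).
For the inductive step, assume it holds for an arbitrary r ≥ 0, i.e. 4 | h(r). Then
h(r+1) = 2·7^(r+1) + 2 = 7·(2·7^r + 2) - 12 = 7·h(r) - 12. The first term is divisible by 4 by the inductive hypothesis, and -12 is divisible by 4. Hence 4 | h(r+1).
This completes the induction.
Therefore the largest such d is 4.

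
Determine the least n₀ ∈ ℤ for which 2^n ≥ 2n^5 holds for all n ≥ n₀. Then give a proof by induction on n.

At n = 23: 8388608 < 12872686, so the inequality fails and n₀ ≥ 24. We prove 2^n ≥ 2n^5 for all n ≥ 24.
Base case (n = 24): 2^n = 16777216 and 2n^5 = 15925248, so 16777216 ≥ 15925248.
For the inductive step, assume it holds for an arbitrary m ≥ 24, so 2^m ≥ 2m^5.
Then 2^(m + 1) = 2·(2^m) ≥ 2·(2m^5).
Also, for m ≥ 24 we have 2·(2m^5) ≥ 2(m+1)^5, since 2 ≥ (1 + 1/m)^5 for all m ≥ 24.
Combining, 2^(m + 1) ≥ 2(m+1)^5.
By induction, the statement is established for all n ≥ 24.
Hence the smallest such n₀ is 24.

n₀ = 24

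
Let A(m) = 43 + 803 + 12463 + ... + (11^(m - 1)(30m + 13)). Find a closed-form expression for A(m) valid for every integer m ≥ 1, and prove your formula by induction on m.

A(m) = 11^m(3m + 1) - 1

We claim A(m) = 11^m(3m + 1) - 1 for all m ≥ 1.
Base step (m = 1): A(1) = 43, and the closed form gives 43. They agree.
Inductive step: assume the claim holds for m = k, so A(k) = 11^k(3k + 1) - 1.
Then A(k+1) = A(k) + (11^k(30k + 43)) = (11^k(3k + 1) - 1) + (11^k(30k + 43)).
Simplifying, A(k+1) = 33·11^k·k + 44·11^k - 1 = 11^(k+1)(3(k+1) + 1) - 1,
which is the closed form with m = k+1.
This completes the induction.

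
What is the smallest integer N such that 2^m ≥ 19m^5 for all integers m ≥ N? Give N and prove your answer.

N = 29

At m = 28: 268435456 < 326996992, so the inequality fails and N ≥ 29. We prove 2^m ≥ 19m^5 for all m ≥ 29.
When m = 29: 2^m = 536870912 and 19m^5 = 389711831, so 536870912 ≥ 389711831.
Inductive step: assume the claim holds for m = p, so 2^p ≥ 19p^5.
Then 2^(p + 1) = 2·(2^p) ≥ 2·(19p^5).
Also, for p ≥ 29 we have 2·(19p^5) ≥ 19(p+1)^5, since 2 ≥ (1 + 1/p)^5 for all p ≥ 29.
Combining, 2^(p + 1) ≥ 19(p+1)^5.
Hence, by induction on m, the claim holds for every m ≥ 29.
Hence the smallest such N is 29.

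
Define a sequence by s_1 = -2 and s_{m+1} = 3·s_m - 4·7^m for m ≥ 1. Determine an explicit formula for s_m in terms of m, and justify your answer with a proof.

s_m = 5·3^(m - 1) - 7^m

Computing the first terms: s_1 = -2, s_2 = -34, s_3 = -298. This suggests s_m = 5·3^(m - 1) - 7^m.
When m = 1: the formula gives -2 = -2 = s_1.
Suppose the result is true for m = r, so s_r = 5·3^(r - 1) - 7^r.
Then s_{r+1} = 3·s_r - 4·7^r = 3·(5·3^(r - 1) - 7^r) - 4·7^r = 5·3^r - 7^(r + 1) = 5·3^((r+1) - 1) - 7^(r+1),
which is the claimed formula at m = r+1.
This completes the induction.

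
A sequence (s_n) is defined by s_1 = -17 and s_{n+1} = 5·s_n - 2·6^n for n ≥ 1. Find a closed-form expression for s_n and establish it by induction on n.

Computing the first terms: s_1 = -17, s_2 = -97, s_3 = -557. This suggests s_n = -5^n - 2·6^n.
For the base case n = 1: the formula gives -17 = -17 = s_1.
Suppose the result is true for n = j, so s_j = -5^j - 2·6^j.
Then s_{j+1} = 5·s_j - 2·6^j = 5·(-5^j - 2·6^j) - 2·6^j = -5^(j + 1) - 2·6^(j + 1),
which is the claimed formula at n = j+1.
By the principle of mathematical induction, the result holds for all n ≥ 1.

s_n = -5^n - 2·6^n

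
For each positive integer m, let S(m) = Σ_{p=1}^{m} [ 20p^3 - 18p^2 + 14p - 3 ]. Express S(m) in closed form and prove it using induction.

We claim S(m) = m(5m^3 + 4m^2 + 3m + 1) for all m ≥ 1.
For the base case m = 1: S(1) = 13, and the closed form gives 13. They agree.
For the inductive step, assume it holds for an arbitrary p ≥ 1, so S(p) = p(5p^3 + 4p^2 + 3p + 1).
Then S(p+1) = S(p) + (20p^3 + 42p^2 + 38p + 13) = (p(5p^3 + 4p^2 + 3p + 1)) + (20p^3 + 42p^2 + 38p + 13).
Simplifying, S(p+1) = (p + 1)(5p^3 + 19p^2 + 26p + 13) = (p+1)(5(p+1)^3 + 4(p+1)^2 + 3(p+1) + 1),
which is the closed form with m = p+1.
Hence, by induction on m, the claim holds for every m ≥ 1.

S(m) = m(5m^3 + 4m^2 + 3m + 1)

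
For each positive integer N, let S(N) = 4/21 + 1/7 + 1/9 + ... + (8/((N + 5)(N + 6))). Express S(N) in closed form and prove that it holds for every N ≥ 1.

S(N) = 4N/(3(N + 6))

We claim S(N) = 4N/(3(N + 6)) for all N ≥ 1.
For the base case N = 1: S(1) = 4/21, and the closed form gives 4/21. They agree.
Suppose the result is true for N = r, so S(r) = 4r/(3(r + 6)).
Then S(r+1) = S(r) + (8/((r + 6)(r + 7))) = (4r/(3(r + 6))) + (8/((r + 6)(r + 7))).
Simplifying, S(r+1) = 4(r + 1)/(3(r + 7)) = 4(r+1)/(3((r+1) + 6)),
which is the closed form with N = r+1.
This completes the induction.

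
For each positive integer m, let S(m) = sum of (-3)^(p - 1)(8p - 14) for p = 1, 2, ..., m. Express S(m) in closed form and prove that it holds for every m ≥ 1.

We claim S(m) = (-3)^m(-2m + 3) - 3 for all m ≥ 1.
Base step (m = 1): S(1) = -6, and the closed form gives -6. They agree.
For the inductive step, assume it holds for an arbitrary p ≥ 1, so S(p) = (-3)^p(-2p + 3) - 3.
Then S(p+1) = S(p) + ((-3)^p(8p - 6)) = ((-3)^p(-2p + 3) - 3) + ((-3)^p(8p - 6)).
Simplifying, S(p+1) = 6(-3)^p·p - 3(-3)^p - 3 = (-3)^(p+1)(-2(p+1) + 3) - 3,
which is the closed form with m = p+1.
By the principle of mathematical induction, the result holds for all m ≥ 1.

S(m) = (-3)^m(-2m + 3) - 3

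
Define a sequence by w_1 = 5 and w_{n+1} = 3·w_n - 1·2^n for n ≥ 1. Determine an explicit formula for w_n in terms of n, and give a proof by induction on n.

w_n = 2^n + 3^n

Computing the first terms: w_1 = 5, w_2 = 13, w_3 = 35. This suggests w_n = 2^n + 3^n.
Base case (n = 1): the formula gives 5 = 5 = w_1.
For the inductive step, assume it holds for an arbitrary m ≥ 1, so w_m = 2^m + 3^m.
Then w_{m+1} = 3·w_m - 1·2^m = 3·(2^m + 3^m) - 1·2^m = 2^(m + 1) + 3^(m + 1),
which is the claimed formula at n = m+1.
Hence, by induction on n, the claim holds for every n ≥ 1.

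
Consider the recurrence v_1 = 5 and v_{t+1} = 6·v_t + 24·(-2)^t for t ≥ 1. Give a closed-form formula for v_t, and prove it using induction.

v_t = -3(-2)^t - 6^(t - 1)

Computing the first terms: v_1 = 5, v_2 = -18, v_3 = -12. This suggests v_t = -3(-2)^t - 6^(t - 1).
For the base case t = 1: the formula gives 5 = 5 = v_1.
Suppose the result is true for t = i, so v_i = -3(-2)^i - 6^(i - 1).
Then v_{i+1} = 6·v_i + 24·(-2)^i = 6·(-3(-2)^i - 6^(i - 1)) + 24·(-2)^i = -3(-2)^(i + 1) - 6^i = -3(-2)^(i+1) - 6^((i+1) - 1),
which is the claimed formula at t = i+1.
This completes the induction.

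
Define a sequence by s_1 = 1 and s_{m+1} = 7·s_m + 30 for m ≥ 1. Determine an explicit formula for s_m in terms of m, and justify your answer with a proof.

s_m = 6·7^(m - 1) - 5

Computing the first terms: s_1 = 1, s_2 = 37, s_3 = 289. This suggests s_m = 6·7^(m - 1) - 5.
When m = 1: the formula gives 1 = 1 = s_1.
Inductive step: suppose the statement holds for some j ≥ 1, so s_j = 6·7^(j - 1) - 5.
Then s_{j+1} = 7·s_j + 30 = 7·(6·7^(j - 1) - 5) + 30 = 6·7^j - 5 = 6·7^((j+1) - 1) - 5,
which is the claimed formula at m = j+1.
This completes the induction.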